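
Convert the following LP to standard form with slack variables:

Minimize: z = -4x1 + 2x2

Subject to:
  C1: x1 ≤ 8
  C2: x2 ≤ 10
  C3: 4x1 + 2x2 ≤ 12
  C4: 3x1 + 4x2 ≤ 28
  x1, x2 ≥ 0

min z = -4x1 + 2x2

s.t.
  x1 + s1 = 8
  x2 + s2 = 10
  4x1 + 2x2 + s3 = 12
  3x1 + 4x2 + s4 = 28
  x1, x2, s1, s2, s3, s4 ≥ 0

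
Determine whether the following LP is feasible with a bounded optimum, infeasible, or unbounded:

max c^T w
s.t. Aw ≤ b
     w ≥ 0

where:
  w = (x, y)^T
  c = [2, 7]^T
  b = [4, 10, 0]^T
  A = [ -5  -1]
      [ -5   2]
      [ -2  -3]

Unbounded (objective can increase without bound)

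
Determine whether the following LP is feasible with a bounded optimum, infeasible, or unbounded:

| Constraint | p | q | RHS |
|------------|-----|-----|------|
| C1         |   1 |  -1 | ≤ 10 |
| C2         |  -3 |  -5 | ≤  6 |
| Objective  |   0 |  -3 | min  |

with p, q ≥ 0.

Unbounded (objective can decrease without bound)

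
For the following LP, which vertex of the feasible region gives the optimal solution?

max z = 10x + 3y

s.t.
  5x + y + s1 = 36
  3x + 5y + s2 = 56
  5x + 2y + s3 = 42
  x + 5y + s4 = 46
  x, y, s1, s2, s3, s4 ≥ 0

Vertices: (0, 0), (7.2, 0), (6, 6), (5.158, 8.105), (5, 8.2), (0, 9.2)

Evaluate the objective at each vertex of the feasible region:
  z(0, 0) = 0
  z(7.2, 0) = 72
  z(6, 6) = 78  ←
  z(5.158, 8.105) = 75.89
  z(5, 8.2) = 74.6
  z(0, 9.2) = 27.6
The maximum is at x = 6, y = 6.

(6, 6)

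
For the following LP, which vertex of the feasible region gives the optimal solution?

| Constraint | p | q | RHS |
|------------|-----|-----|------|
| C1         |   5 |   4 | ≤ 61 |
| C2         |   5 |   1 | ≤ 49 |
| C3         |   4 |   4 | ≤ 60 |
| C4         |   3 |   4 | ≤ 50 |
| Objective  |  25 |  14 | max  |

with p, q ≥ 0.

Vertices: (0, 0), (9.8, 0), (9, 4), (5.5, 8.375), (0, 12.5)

Evaluate the objective at each vertex of the feasible region:
  z(0, 0) = 0
  z(9.8, 0) = 245
  z(9, 4) = 281  ←
  z(5.5, 8.375) = 254.8
  z(0, 12.5) = 175
The maximum is at p = 9, q = 4.

(9, 4)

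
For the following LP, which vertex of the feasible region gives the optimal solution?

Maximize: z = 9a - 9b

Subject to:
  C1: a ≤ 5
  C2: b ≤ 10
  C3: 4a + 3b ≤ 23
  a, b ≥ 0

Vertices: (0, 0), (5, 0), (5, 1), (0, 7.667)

Evaluate the objective at each vertex of the feasible region:
  z(0, 0) = 0
  z(5, 0) = 45  ←
  z(5, 1) = 36
  z(0, 7.667) = -69
The maximum is at a = 5, b = 0.

(5, 0)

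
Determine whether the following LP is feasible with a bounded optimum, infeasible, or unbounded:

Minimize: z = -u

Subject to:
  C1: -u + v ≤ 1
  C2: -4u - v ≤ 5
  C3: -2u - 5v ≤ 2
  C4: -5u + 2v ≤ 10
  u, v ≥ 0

Unbounded (objective can decrease without bound)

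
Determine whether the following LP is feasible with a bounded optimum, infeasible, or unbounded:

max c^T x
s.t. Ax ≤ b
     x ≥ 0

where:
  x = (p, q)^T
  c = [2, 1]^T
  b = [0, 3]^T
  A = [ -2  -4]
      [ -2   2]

Unbounded (objective can increase without bound)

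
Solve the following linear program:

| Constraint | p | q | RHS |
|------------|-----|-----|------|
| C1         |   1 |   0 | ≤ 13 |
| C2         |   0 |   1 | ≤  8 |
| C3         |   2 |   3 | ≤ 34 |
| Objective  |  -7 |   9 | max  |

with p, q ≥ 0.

Evaluate the objective at each vertex of the feasible region:
  z(0, 0) = 0
  z(13, 0) = -91
  z(13, 2.667) = -67
  z(5, 8) = 37
  z(0, 8) = 72  ←
The maximum is at p = 0, q = 8.

p = 0, q = 8, z = 72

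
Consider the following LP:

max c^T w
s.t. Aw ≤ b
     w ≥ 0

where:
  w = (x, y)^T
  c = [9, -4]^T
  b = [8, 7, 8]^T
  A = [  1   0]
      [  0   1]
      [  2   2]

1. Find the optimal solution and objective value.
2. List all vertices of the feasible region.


1. x = 4, y = 0, z = 36
2. (0, 0), (4, 0), (0, 4)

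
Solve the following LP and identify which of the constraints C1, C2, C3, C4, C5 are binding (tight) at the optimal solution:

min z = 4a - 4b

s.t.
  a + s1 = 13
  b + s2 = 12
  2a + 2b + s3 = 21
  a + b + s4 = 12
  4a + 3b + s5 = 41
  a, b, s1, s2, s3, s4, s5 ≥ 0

At a = 0, b = 10.5, compute slack b - a·x for each constraint:
  C1: 13 − 0 = 13  (slack)
  C2: 12 − 10.5 = 1.5  (slack)
  C3: 21 − 21 = 0  (binding)
  C4: 12 − 10.5 = 1.5  (slack)
  C5: 41 − 31.5 = 9.5  (slack)

Optimal: a = 0, b = 10.5
Binding: C3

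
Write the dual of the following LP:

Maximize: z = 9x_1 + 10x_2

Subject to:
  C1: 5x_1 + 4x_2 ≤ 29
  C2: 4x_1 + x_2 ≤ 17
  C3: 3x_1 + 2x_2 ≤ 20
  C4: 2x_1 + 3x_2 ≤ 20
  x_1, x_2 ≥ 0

Primal max cᵀx s.t. Ax ≤ b, x ≥ 0  →  Dual min bᵀy s.t. Aᵀy ≥ c, y ≥ 0.

Minimize: z = 29y1 + 17y2 + 20y3 + 20y4

Subject to:
  5y1 + 4y2 + 3y3 + 2y4 ≥ 9
  4y1 + y2 + 2y3 + 3y4 ≥ 10
  y1, y2, y3, y4 ≥ 0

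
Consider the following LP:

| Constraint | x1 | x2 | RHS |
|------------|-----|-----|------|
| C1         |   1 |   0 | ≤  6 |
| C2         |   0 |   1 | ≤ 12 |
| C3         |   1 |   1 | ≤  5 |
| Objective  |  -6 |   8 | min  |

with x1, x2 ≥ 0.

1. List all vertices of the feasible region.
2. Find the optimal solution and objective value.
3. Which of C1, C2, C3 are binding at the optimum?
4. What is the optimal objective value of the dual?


1. (0, 0), (5, 0), (0, 5)
2. x1 = 5, x2 = 0, z = -30
3. C3
4. -30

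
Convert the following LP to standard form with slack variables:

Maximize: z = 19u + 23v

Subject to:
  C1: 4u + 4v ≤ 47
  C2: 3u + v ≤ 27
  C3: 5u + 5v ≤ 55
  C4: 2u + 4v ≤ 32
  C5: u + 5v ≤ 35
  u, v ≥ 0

max z = 19u + 23v

s.t.
  4u + 4v + s1 = 47
  3u + v + s2 = 27
  5u + 5v + s3 = 55
  2u + 4v + s4 = 32
  u + 5v + s5 = 35
  u, v, s1, s2, s3, s4, s5 ≥ 0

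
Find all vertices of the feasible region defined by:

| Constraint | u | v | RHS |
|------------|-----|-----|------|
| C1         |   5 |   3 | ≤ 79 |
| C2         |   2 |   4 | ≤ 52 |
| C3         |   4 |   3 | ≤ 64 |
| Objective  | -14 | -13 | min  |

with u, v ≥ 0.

(0, 0), (15.8, 0), (15, 1.333), (10, 8), (0, 13)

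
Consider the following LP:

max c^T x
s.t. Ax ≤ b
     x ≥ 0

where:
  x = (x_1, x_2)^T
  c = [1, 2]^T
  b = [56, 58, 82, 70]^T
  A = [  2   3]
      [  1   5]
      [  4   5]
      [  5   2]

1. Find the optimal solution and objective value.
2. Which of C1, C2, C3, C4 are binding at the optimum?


1. x_1 = 8, x_2 = 10, z = 28
2. C2, C3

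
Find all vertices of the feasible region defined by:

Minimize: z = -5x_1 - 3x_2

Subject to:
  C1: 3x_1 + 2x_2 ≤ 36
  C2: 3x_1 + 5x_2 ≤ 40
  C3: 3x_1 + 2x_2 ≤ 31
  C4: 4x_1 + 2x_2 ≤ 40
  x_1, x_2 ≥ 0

(0, 0), (10, 0), (9, 2), (8.333, 3), (0, 8)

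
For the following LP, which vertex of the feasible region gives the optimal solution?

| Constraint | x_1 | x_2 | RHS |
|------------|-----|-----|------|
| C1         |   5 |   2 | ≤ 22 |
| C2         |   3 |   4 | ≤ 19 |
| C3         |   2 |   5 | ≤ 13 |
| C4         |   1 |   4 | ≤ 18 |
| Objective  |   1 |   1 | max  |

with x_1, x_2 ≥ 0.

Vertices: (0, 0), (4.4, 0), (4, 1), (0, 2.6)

Evaluate the objective at each vertex of the feasible region:
  z(0, 0) = 0
  z(4.4, 0) = 4.4
  z(4, 1) = 5  ←
  z(0, 2.6) = 2.6
The maximum is at x_1 = 4, x_2 = 1.

(4, 1)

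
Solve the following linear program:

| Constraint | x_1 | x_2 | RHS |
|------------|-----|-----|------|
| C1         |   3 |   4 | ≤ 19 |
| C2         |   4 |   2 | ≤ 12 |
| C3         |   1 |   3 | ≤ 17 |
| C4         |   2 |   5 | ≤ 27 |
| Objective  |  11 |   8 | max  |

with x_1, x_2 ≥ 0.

Evaluate the objective at each vertex of the feasible region:
  z(0, 0) = 0
  z(3, 0) = 33
  z(1, 4) = 43  ←
  z(0, 4.75) = 38
The maximum is at x_1 = 1, x_2 = 4.

x_1 = 1, x_2 = 4, z = 43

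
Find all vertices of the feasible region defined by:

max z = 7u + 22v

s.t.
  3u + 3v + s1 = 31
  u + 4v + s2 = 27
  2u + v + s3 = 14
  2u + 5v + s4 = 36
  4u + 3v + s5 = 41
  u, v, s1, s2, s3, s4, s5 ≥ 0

(0, 0), (7, 0), (4.25, 5.5), (3, 6), (0, 6.75)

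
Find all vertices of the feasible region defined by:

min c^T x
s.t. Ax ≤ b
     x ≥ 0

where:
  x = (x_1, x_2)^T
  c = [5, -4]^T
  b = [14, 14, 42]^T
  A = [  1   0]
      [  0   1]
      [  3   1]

(0, 0), (14, 0), (9.333, 14), (0, 14)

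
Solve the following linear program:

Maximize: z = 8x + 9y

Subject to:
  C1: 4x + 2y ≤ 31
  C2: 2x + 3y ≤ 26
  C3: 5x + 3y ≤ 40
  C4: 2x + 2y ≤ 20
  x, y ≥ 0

Evaluate the objective at each vertex of the feasible region:
  z(0, 0) = 0
  z(7.75, 0) = 62
  z(6.5, 2.5) = 74.5
  z(5, 5) = 85
  z(4, 6) = 86  ←
  z(0, 8.667) = 78
The maximum is at x = 4, y = 6.

x = 4, y = 6, z = 86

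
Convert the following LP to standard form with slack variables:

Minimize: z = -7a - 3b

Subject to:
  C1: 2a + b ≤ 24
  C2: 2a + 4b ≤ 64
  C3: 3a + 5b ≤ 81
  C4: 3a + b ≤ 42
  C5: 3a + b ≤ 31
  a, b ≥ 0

min z = -7a - 3b

s.t.
  2a + b + s1 = 24
  2a + 4b + s2 = 64
  3a + 5b + s3 = 81
  3a + b + s4 = 42
  3a + b + s5 = 31
  a, b, s1, s2, s3, s4, s5 ≥ 0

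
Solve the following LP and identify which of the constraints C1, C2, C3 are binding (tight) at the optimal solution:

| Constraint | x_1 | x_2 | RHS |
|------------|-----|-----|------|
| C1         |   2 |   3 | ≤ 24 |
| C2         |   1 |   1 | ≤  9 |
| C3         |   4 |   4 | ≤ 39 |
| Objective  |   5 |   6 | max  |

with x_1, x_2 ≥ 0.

At x_1 = 3, x_2 = 6, compute slack b - a·x for each constraint:
  C1: 24 − 24 = 0  (binding)
  C2: 9 − 9 = 0  (binding)
  C3: 39 − 36 = 3  (slack)

Optimal: x_1 = 3, x_2 = 6
Binding: C1, C2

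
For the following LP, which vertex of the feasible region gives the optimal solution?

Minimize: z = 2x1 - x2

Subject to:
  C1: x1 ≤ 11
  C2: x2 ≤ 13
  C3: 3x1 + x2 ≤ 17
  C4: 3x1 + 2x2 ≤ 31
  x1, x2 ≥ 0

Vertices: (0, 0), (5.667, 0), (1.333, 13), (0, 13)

Evaluate the objective at each vertex of the feasible region:
  z(0, 0) = 0
  z(5.667, 0) = 11.33
  z(1.333, 13) = -10.33
  z(0, 13) = -13  ←
The minimum is at x1 = 0, x2 = 13.

(0, 13)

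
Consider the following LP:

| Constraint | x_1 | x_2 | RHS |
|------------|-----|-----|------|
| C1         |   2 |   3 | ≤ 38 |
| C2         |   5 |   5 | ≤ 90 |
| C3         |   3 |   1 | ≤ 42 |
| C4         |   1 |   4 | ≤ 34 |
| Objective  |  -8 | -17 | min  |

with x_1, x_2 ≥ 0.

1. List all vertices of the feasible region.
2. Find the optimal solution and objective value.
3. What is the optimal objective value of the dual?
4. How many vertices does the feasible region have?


1. (0, 0), (14, 0), (12.57, 4.286), (10, 6), (0, 8.5)
2. x_1 = 10, x_2 = 6, z = -182
3. -182
4. 5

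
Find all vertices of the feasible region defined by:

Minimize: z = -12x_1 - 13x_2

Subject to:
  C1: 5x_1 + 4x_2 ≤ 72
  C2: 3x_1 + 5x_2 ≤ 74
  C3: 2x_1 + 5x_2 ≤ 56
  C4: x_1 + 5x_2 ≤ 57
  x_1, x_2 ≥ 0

(0, 0), (14.4, 0), (8, 8), (0, 11.2)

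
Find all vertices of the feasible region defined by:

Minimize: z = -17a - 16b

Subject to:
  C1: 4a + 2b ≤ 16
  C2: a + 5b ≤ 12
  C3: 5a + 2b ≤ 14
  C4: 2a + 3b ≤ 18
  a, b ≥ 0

(0, 0), (2.8, 0), (2, 2), (0, 2.4)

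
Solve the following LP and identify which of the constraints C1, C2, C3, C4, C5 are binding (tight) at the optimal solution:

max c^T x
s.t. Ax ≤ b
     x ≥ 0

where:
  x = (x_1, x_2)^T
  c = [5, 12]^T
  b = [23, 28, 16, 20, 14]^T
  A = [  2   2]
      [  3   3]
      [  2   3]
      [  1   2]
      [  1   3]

At x_1 = 2, x_2 = 4, compute slack b - a·x for each constraint:
  C1: 23 − 12 = 11  (slack)
  C2: 28 − 18 = 10  (slack)
  C3: 16 − 16 = 0  (binding)
  C4: 20 − 10 = 10  (slack)
  C5: 14 − 14 = 0  (binding)

Optimal: x_1 = 2, x_2 = 4
Binding: C3, C5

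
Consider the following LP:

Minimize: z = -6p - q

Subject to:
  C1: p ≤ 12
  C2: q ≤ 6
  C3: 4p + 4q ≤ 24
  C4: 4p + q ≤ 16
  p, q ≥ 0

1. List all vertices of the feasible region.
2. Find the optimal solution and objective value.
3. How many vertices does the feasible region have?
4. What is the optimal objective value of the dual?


1. (0, 0), (4, 0), (3.333, 2.667), (0, 6)
2. p = 4, q = 0, z = -24
3. 4
4. -24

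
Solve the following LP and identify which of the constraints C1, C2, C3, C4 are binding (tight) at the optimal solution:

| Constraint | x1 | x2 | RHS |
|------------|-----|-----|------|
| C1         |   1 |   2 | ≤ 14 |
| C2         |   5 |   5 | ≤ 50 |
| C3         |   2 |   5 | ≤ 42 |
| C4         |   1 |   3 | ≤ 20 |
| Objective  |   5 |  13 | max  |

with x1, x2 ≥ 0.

At x1 = 2, x2 = 6, compute slack b - a·x for each constraint:
  C1: 14 − 14 = 0  (binding)
  C2: 50 − 40 = 10  (slack)
  C3: 42 − 34 = 8  (slack)
  C4: 20 − 20 = 0  (binding)

Optimal: x1 = 2, x2 = 6
Binding: C1, C4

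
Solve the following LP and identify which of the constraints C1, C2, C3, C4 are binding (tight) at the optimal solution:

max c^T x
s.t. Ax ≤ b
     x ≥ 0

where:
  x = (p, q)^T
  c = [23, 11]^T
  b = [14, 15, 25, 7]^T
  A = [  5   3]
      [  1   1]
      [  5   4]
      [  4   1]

At p = 1, q = 3, compute slack b - a·x for each constraint:
  C1: 14 − 14 = 0  (binding)
  C2: 15 − 4 = 11  (slack)
  C3: 25 − 17 = 8  (slack)
  C4: 7 − 7 = 0  (binding)

Optimal: p = 1, q = 3
Binding: C1, C4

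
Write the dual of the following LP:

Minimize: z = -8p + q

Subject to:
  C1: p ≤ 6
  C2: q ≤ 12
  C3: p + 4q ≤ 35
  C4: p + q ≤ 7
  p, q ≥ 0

Primal min cᵀx s.t. Ax ≤ b, x ≥ 0  →  Dual max −bᵀy s.t. Aᵀy ≥ −c, y ≥ 0.

Maximize: z = -6y1 - 12y2 - 35y3 - 7y4

Subject to:
  y1 + y3 + y4 ≥ 8
  y2 + 4y3 + y4 ≥ -1
  y1, y2, y3, y4 ≥ 0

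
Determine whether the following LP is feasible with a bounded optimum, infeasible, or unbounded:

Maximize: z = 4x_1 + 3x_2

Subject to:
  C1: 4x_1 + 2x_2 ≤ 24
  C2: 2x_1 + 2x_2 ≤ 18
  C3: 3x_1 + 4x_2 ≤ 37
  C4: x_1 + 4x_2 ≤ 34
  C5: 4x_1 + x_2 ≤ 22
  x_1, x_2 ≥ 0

Feasible with a bounded optimal solution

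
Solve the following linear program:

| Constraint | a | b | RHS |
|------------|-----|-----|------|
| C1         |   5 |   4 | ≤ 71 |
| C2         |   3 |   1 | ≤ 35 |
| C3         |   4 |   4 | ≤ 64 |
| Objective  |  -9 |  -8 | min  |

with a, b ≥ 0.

Evaluate the objective at each vertex of the feasible region:
  z(0, 0) = 0
  z(11.67, 0) = -105
  z(9.857, 5.429) = -132.1
  z(7, 9) = -135  ←
  z(0, 16) = -128
The minimum is at a = 7, b = 9.

a = 7, b = 9, z = -135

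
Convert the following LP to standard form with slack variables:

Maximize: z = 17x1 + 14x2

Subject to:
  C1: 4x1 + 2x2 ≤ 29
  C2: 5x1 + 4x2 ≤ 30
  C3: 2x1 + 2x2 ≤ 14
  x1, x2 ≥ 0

max z = 17x1 + 14x2

s.t.
  4x1 + 2x2 + s1 = 29
  5x1 + 4x2 + s2 = 30
  2x1 + 2x2 + s3 = 14
  x1, x2, s1, s2, s3 ≥ 0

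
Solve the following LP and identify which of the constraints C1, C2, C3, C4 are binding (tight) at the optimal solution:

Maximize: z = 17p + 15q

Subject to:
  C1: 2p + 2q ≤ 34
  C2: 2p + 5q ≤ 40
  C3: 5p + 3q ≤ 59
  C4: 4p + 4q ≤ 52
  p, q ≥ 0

At p = 10, q = 3, compute slack b - a·x for each constraint:
  C1: 34 − 26 = 8  (slack)
  C2: 40 − 35 = 5  (slack)
  C3: 59 − 59 = 0  (binding)
  C4: 52 − 52 = 0  (binding)

Optimal: p = 10, q = 3
Binding: C3, C4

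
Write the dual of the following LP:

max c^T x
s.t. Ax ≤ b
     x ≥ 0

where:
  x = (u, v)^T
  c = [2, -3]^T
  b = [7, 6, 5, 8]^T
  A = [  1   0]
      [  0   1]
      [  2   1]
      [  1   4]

Primal max cᵀx s.t. Ax ≤ b, x ≥ 0  →  Dual min bᵀy s.t. Aᵀy ≥ c, y ≥ 0.

Minimize: z = 7y1 + 6y2 + 5y3 + 8y4

Subject to:
  y1 + 2y3 + y4 ≥ 2
  y2 + y3 + 4y4 ≥ -3
  y1, y2, y3, y4 ≥ 0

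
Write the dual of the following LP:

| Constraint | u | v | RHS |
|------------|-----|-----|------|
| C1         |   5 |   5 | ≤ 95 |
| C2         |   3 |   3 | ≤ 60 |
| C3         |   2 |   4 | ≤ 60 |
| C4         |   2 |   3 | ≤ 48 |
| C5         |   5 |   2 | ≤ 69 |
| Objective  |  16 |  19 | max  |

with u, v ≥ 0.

Primal max cᵀx s.t. Ax ≤ b, x ≥ 0  →  Dual min bᵀy s.t. Aᵀy ≥ c, y ≥ 0.

Minimize: z = 95y1 + 60y2 + 60y3 + 48y4 + 69y5

Subject to:
  5y1 + 3y2 + 2y3 + 2y4 + 5y5 ≥ 16
  5y1 + 3y2 + 4y3 + 3y4 + 2y5 ≥ 19
  y1, y2, y3, y4, y5 ≥ 0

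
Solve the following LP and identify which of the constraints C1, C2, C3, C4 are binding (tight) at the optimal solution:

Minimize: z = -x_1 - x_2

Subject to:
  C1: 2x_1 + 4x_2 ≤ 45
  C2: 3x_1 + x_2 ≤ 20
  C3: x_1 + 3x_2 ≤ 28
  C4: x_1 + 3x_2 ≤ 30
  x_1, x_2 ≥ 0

At x_1 = 4, x_2 = 8, compute slack b - a·x for each constraint:
  C1: 45 − 40 = 5  (slack)
  C2: 20 − 20 = 0  (binding)
  C3: 28 − 28 = 0  (binding)
  C4: 30 − 28 = 2  (slack)

Optimal: x_1 = 4, x_2 = 8
Binding: C2, C3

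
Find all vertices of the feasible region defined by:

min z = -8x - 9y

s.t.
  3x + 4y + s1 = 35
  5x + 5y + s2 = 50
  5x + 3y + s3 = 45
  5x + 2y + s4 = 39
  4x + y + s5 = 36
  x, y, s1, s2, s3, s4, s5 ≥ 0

(0, 0), (7.8, 0), (6.333, 3.667), (5, 5), (0, 8.75)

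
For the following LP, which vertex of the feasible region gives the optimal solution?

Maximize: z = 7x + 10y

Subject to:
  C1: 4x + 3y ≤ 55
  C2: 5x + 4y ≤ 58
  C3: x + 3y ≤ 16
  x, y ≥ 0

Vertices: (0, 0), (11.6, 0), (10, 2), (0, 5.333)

Evaluate the objective at each vertex of the feasible region:
  z(0, 0) = 0
  z(11.6, 0) = 81.2
  z(10, 2) = 90  ←
  z(0, 5.333) = 53.33
The maximum is at x = 10, y = 2.

(10, 2)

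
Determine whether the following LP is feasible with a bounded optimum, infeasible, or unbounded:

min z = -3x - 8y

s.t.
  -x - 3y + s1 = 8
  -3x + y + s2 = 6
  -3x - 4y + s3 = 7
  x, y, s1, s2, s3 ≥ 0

Unbounded (objective can decrease without bound)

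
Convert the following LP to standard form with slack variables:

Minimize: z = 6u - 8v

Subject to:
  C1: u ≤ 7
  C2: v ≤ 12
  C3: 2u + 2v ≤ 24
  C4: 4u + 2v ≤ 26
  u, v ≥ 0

min z = 6u - 8v

s.t.
  u + s1 = 7
  v + s2 = 12
  2u + 2v + s3 = 24
  4u + 2v + s4 = 26
  u, v, s1, s2, s3, s4 ≥ 0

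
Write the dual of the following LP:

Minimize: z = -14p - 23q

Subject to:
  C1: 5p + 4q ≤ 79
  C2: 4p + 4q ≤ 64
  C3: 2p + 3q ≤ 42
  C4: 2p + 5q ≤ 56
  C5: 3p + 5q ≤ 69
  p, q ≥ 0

Primal min cᵀx s.t. Ax ≤ b, x ≥ 0  →  Dual max −bᵀy s.t. Aᵀy ≥ −c, y ≥ 0.

Maximize: z = -79y1 - 64y2 - 42y3 - 56y4 - 69y5

Subject to:
  5y1 + 4y2 + 2y3 + 2y4 + 3y5 ≥ 14
  4y1 + 4y2 + 3y3 + 5y4 + 5y5 ≥ 23
  y1, y2, y3, y4, y5 ≥ 0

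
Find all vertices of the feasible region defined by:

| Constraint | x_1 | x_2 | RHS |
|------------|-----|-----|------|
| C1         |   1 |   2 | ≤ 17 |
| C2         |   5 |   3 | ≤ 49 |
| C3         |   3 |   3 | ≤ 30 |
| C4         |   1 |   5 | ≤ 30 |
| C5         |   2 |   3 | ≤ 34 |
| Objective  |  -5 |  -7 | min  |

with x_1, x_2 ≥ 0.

(0, 0), (9.8, 0), (9.5, 0.5), (5, 5), (0, 6)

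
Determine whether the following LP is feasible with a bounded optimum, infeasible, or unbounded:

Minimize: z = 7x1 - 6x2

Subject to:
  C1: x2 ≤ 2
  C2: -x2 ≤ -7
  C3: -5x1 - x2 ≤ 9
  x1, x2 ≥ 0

Infeasible (no feasible solution exists)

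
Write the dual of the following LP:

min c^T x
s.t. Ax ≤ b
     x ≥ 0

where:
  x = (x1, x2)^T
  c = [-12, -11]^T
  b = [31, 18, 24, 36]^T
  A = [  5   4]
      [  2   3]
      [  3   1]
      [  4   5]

Primal min cᵀx s.t. Ax ≤ b, x ≥ 0  →  Dual max −bᵀy s.t. Aᵀy ≥ −c, y ≥ 0.

Maximize: z = -31y1 - 18y2 - 24y3 - 36y4

Subject to:
  5y1 + 2y2 + 3y3 + 4y4 ≥ 12
  4y1 + 3y2 + y3 + 5y4 ≥ 11
  y1, y2, y3, y4 ≥ 0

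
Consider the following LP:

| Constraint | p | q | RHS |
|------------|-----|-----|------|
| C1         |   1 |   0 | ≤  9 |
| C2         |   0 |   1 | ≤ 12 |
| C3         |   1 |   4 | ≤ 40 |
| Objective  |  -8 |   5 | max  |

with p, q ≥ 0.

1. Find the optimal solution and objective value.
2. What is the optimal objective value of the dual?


1. p = 0, q = 10, z = 50
2. 50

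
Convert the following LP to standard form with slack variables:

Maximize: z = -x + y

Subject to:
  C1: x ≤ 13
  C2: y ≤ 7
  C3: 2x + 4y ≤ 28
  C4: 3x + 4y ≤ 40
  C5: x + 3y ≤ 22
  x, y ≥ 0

max z = -x + y

s.t.
  x + s1 = 13
  y + s2 = 7
  2x + 4y + s3 = 28
  3x + 4y + s4 = 40
  x + 3y + s5 = 22
  x, y, s1, s2, s3, s4, s5 ≥ 0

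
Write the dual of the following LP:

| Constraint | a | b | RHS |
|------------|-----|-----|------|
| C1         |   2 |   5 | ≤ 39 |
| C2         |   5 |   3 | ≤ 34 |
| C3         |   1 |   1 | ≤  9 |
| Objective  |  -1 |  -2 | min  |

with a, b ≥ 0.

Primal min cᵀx s.t. Ax ≤ b, x ≥ 0  →  Dual max −bᵀy s.t. Aᵀy ≥ −c, y ≥ 0.

Maximize: z = -39y1 - 34y2 - 9y3

Subject to:
  2y1 + 5y2 + y3 ≥ 1
  5y1 + 3y2 + y3 ≥ 2
  y1, y2, y3 ≥ 0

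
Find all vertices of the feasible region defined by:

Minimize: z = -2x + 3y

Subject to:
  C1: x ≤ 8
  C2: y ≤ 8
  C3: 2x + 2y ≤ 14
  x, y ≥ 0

(0, 0), (7, 0), (0, 7)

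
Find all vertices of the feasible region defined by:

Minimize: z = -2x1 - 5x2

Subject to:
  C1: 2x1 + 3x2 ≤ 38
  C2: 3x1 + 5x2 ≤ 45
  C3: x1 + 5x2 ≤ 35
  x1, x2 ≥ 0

(0, 0), (15, 0), (5, 6), (0, 7)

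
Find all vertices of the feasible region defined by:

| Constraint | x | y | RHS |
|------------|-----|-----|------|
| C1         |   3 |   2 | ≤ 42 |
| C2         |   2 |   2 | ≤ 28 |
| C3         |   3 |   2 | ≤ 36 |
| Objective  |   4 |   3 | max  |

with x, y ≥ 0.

(0, 0), (12, 0), (8, 6), (0, 14)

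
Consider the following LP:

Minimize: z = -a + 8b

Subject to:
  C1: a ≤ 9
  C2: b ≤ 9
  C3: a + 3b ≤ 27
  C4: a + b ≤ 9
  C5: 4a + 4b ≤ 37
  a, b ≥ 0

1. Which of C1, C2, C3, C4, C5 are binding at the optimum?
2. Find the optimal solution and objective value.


1. C1, C4
2. a = 9, b = 0, z = -9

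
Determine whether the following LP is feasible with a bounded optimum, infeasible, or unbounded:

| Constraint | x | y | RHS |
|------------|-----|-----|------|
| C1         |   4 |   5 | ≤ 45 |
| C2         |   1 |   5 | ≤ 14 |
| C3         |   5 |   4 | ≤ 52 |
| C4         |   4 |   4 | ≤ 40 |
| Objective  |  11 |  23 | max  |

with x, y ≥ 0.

Feasible with a bounded optimal solution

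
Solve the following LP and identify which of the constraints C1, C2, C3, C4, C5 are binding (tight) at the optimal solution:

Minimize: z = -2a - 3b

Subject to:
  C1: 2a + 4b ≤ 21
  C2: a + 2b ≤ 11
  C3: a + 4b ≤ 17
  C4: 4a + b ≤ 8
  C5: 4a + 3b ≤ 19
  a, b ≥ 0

At a = 1, b = 4, compute slack b - a·x for each constraint:
  C1: 21 − 18 = 3  (slack)
  C2: 11 − 9 = 2  (slack)
  C3: 17 − 17 = 0  (binding)
  C4: 8 − 8 = 0  (binding)
  C5: 19 − 16 = 3  (slack)

Optimal: a = 1, b = 4
Binding: C3, C4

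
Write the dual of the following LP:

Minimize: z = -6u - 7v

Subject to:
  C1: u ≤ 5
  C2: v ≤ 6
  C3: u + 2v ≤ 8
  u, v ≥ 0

Primal min cᵀx s.t. Ax ≤ b, x ≥ 0  →  Dual max −bᵀy s.t. Aᵀy ≥ −c, y ≥ 0.

Maximize: z = -5y1 - 6y2 - 8y3

Subject to:
  y1 + y3 ≥ 6
  y2 + 2y3 ≥ 7
  y1, y2, y3 ≥ 0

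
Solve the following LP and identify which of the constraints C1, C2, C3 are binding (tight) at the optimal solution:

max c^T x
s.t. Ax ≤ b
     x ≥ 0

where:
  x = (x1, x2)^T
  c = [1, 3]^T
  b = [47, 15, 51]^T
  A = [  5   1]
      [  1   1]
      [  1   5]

At x1 = 6, x2 = 9, compute slack b - a·x for each constraint:
  C1: 47 − 39 = 8  (slack)
  C2: 15 − 15 = 0  (binding)
  C3: 51 − 51 = 0  (binding)

Optimal: x1 = 6, x2 = 9
Binding: C2, C3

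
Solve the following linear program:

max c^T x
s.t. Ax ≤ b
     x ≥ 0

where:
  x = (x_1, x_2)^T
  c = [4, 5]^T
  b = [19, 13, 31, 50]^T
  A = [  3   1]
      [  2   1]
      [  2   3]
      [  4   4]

Evaluate the objective at each vertex of the feasible region:
  z(0, 0) = 0
  z(6.333, 0) = 25.33
  z(6, 1) = 29
  z(2, 9) = 53  ←
  z(0, 10.33) = 51.67
The maximum is at x_1 = 2, x_2 = 9.

x_1 = 2, x_2 = 9, z = 53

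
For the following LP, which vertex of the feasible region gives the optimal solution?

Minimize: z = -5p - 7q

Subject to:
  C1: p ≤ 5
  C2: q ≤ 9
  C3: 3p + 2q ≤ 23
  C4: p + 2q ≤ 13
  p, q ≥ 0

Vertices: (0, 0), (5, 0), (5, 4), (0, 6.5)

Evaluate the objective at each vertex of the feasible region:
  z(0, 0) = 0
  z(5, 0) = -25
  z(5, 4) = -53  ←
  z(0, 6.5) = -45.5
The minimum is at p = 5, q = 4.

(5, 4)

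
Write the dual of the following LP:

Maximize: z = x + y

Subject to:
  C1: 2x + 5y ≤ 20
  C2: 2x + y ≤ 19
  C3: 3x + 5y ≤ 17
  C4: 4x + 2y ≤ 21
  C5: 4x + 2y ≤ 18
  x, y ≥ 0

Primal max cᵀx s.t. Ax ≤ b, x ≥ 0  →  Dual min bᵀy s.t. Aᵀy ≥ c, y ≥ 0.

Minimize: z = 20y1 + 19y2 + 17y3 + 21y4 + 18y5

Subject to:
  2y1 + 2y2 + 3y3 + 4y4 + 4y5 ≥ 1
  5y1 + y2 + 5y3 + 2y4 + 2y5 ≥ 1
  y1, y2, y3, y4, y5 ≥ 0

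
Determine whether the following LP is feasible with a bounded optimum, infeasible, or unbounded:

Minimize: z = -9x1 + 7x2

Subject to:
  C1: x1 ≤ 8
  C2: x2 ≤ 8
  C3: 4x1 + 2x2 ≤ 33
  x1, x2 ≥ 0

Feasible with a bounded optimal solution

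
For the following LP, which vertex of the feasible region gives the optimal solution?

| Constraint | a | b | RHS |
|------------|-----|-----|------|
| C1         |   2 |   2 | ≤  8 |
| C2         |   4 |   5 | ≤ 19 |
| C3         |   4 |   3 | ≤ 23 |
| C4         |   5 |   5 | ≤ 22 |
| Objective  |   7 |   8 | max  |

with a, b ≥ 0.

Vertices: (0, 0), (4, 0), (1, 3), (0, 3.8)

Evaluate the objective at each vertex of the feasible region:
  z(0, 0) = 0
  z(4, 0) = 28
  z(1, 3) = 31  ←
  z(0, 3.8) = 30.4
The maximum is at a = 1, b = 3.

(1, 3)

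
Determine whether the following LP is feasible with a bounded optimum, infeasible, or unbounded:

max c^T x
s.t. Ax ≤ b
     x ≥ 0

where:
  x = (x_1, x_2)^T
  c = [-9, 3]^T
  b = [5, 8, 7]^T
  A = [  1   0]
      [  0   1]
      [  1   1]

Feasible with a bounded optimal solution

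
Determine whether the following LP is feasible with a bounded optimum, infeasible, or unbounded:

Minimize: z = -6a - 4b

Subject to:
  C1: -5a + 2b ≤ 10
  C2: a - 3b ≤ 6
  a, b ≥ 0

Unbounded (objective can decrease without bound)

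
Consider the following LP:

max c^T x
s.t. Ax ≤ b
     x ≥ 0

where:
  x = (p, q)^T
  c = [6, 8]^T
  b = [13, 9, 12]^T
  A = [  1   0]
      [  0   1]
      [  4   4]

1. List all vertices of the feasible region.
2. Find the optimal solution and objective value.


1. (0, 0), (3, 0), (0, 3)
2. p = 0, q = 3, z = 24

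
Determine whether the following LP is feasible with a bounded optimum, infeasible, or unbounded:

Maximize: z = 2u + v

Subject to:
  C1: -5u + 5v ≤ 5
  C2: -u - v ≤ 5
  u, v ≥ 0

Unbounded (objective can increase without bound)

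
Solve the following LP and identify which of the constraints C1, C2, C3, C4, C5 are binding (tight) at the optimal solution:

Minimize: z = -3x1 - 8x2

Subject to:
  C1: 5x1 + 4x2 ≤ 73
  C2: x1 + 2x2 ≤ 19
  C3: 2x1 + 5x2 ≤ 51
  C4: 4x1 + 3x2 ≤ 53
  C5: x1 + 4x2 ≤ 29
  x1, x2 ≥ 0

At x1 = 9, x2 = 5, compute slack b - a·x for each constraint:
  C1: 73 − 65 = 8  (slack)
  C2: 19 − 19 = 0  (binding)
  C3: 51 − 43 = 8  (slack)
  C4: 53 − 51 = 2  (slack)
  C5: 29 − 29 = 0  (binding)

Optimal: x1 = 9, x2 = 5
Binding: C2, C5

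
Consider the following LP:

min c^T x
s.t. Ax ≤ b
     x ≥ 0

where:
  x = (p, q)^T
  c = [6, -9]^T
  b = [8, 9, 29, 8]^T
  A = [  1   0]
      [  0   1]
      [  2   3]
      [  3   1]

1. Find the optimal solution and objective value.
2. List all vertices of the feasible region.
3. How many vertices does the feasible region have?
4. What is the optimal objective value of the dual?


1. p = 0, q = 8, z = -72
2. (0, 0), (2.667, 0), (0, 8)
3. 3
4. -72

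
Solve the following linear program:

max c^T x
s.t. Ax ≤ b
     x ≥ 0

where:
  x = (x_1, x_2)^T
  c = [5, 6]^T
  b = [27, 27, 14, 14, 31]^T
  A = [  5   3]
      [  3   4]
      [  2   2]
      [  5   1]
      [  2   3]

Evaluate the objective at each vertex of the feasible region:
  z(0, 0) = 0
  z(2.8, 0) = 14
  z(1.75, 5.25) = 40.25
  z(1, 6) = 41  ←
  z(0, 6.75) = 40.5
The maximum is at x_1 = 1, x_2 = 6.

x_1 = 1, x_2 = 6, z = 41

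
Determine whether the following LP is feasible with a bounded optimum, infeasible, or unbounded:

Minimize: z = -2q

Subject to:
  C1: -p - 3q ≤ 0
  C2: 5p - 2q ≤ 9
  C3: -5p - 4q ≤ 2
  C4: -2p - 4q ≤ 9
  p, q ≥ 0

Unbounded (objective can decrease without bound)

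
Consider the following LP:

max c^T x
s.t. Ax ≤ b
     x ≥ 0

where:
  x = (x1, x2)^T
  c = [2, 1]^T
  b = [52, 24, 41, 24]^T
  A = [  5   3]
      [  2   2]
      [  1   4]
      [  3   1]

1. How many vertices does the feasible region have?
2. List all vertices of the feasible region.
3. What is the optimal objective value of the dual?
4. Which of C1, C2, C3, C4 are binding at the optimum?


1. 5
2. (0, 0), (8, 0), (6, 6), (2.333, 9.667), (0, 10.25)
3. 18
4. C2, C4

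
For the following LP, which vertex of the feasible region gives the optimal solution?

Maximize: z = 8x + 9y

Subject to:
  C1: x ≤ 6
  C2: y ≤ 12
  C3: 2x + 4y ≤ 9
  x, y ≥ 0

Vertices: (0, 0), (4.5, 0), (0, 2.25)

Evaluate the objective at each vertex of the feasible region:
  z(0, 0) = 0
  z(4.5, 0) = 36  ←
  z(0, 2.25) = 20.25
The maximum is at x = 4.5, y = 0.

(4.5, 0)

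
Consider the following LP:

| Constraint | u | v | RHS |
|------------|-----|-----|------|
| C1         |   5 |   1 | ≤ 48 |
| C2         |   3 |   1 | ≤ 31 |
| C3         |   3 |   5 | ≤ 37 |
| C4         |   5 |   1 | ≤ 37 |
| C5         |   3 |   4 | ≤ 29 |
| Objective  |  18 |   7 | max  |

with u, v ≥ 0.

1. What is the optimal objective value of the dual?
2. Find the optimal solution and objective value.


1. 140
2. u = 7, v = 2, z = 140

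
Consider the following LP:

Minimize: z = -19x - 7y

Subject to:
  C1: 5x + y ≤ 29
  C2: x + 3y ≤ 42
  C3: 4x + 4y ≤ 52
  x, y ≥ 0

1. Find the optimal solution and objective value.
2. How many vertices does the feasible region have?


1. x = 4, y = 9, z = -139
2. 4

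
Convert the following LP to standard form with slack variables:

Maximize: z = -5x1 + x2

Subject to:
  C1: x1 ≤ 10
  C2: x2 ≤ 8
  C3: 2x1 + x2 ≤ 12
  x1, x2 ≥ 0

max z = -5x1 + x2

s.t.
  x1 + s1 = 10
  x2 + s2 = 8
  2x1 + x2 + s3 = 12
  x1, x2, s1, s2, s3 ≥ 0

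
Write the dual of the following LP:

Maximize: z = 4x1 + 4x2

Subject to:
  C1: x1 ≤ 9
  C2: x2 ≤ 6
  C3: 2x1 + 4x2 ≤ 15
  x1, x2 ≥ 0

Primal max cᵀx s.t. Ax ≤ b, x ≥ 0  →  Dual min bᵀy s.t. Aᵀy ≥ c, y ≥ 0.

Minimize: z = 9y1 + 6y2 + 15y3

Subject to:
  y1 + 2y3 ≥ 4
  y2 + 4y3 ≥ 4
  y1, y2, y3 ≥ 0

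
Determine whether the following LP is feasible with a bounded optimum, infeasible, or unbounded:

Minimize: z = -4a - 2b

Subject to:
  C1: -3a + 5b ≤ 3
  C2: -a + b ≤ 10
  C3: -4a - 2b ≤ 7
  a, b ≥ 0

Unbounded (objective can decrease without bound)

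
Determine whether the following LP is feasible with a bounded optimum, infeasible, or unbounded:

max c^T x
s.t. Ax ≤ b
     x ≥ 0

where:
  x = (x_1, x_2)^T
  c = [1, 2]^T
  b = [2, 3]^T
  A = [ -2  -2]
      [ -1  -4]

Unbounded (objective can increase without bound)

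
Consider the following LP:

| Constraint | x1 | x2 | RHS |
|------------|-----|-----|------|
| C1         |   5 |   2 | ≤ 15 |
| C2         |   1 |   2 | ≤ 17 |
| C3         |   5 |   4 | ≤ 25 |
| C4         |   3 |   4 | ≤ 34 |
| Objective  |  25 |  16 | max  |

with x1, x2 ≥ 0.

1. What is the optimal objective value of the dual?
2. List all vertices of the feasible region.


1. 105
2. (0, 0), (3, 0), (1, 5), (0, 6.25)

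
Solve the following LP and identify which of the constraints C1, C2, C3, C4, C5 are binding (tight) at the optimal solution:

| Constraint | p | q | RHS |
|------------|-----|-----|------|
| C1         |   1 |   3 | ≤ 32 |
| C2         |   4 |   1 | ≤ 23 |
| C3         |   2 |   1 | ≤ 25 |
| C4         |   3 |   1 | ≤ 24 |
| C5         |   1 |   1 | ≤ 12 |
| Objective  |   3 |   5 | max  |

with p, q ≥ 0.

At p = 2, q = 10, compute slack b - a·x for each constraint:
  C1: 32 − 32 = 0  (binding)
  C2: 23 − 18 = 5  (slack)
  C3: 25 − 14 = 11  (slack)
  C4: 24 − 16 = 8  (slack)
  C5: 12 − 12 = 0  (binding)

Optimal: p = 2, q = 10
Binding: C1, C5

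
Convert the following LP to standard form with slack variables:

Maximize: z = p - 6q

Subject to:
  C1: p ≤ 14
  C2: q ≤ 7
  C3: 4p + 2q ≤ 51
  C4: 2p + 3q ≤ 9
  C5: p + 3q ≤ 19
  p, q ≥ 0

max z = p - 6q

s.t.
  p + s1 = 14
  q + s2 = 7
  4p + 2q + s3 = 51
  2p + 3q + s4 = 9
  p + 3q + s5 = 19
  p, q, s1, s2, s3, s4, s5 ≥ 0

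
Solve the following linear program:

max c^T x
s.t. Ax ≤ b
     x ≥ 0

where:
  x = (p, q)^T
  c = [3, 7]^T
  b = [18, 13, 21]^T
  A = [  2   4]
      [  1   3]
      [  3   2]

Evaluate the objective at each vertex of the feasible region:
  z(0, 0) = 0
  z(7, 0) = 21
  z(6, 1.5) = 28.5
  z(1, 4) = 31  ←
  z(0, 4.333) = 30.33
The maximum is at p = 1, q = 4.

p = 1, q = 4, z = 31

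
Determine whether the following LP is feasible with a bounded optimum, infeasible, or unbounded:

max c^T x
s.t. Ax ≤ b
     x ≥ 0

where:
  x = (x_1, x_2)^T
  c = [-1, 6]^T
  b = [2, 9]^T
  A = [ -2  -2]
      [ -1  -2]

Unbounded (objective can increase without bound)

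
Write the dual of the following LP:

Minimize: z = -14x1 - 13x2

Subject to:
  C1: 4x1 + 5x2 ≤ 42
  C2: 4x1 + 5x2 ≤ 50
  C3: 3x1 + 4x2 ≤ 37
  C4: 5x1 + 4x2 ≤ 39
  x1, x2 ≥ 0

Primal min cᵀx s.t. Ax ≤ b, x ≥ 0  →  Dual max −bᵀy s.t. Aᵀy ≥ −c, y ≥ 0.

Maximize: z = -42y1 - 50y2 - 37y3 - 39y4

Subject to:
  4y1 + 4y2 + 3y3 + 5y4 ≥ 14
  5y1 + 5y2 + 4y3 + 4y4 ≥ 13
  y1, y2, y3, y4 ≥ 0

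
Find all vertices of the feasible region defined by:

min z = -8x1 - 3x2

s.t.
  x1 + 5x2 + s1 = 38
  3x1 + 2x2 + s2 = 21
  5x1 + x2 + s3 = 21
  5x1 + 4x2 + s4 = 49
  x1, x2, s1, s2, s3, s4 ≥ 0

(0, 0), (4.2, 0), (3, 6), (2.231, 7.154), (0, 7.6)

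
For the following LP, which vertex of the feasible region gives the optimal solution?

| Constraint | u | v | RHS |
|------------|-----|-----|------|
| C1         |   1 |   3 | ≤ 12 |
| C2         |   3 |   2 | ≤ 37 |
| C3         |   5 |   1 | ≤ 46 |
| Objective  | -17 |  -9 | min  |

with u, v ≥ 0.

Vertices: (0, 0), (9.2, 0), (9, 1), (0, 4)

Evaluate the objective at each vertex of the feasible region:
  z(0, 0) = 0
  z(9.2, 0) = -156.4
  z(9, 1) = -162  ←
  z(0, 4) = -36
The minimum is at u = 9, v = 1.

(9, 1)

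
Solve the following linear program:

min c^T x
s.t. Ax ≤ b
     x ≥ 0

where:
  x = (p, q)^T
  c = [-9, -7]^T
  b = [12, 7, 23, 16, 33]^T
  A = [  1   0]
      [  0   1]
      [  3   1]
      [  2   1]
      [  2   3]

Evaluate the objective at each vertex of the feasible region:
  z(0, 0) = 0
  z(7.667, 0) = -69
  z(7, 2) = -77
  z(4.5, 7) = -89.5  ←
  z(0, 7) = -49
The minimum is at p = 4.5, q = 7.

p = 4.5, q = 7, z = -89.5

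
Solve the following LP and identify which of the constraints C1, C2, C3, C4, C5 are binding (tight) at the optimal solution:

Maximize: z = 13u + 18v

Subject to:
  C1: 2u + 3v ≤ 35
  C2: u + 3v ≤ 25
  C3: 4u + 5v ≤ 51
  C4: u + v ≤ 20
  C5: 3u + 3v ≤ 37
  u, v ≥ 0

At u = 4, v = 7, compute slack b - a·x for each constraint:
  C1: 35 − 29 = 6  (slack)
  C2: 25 − 25 = 0  (binding)
  C3: 51 − 51 = 0  (binding)
  C4: 20 − 11 = 9  (slack)
  C5: 37 − 33 = 4  (slack)

Optimal: u = 4, v = 7
Binding: C2, C3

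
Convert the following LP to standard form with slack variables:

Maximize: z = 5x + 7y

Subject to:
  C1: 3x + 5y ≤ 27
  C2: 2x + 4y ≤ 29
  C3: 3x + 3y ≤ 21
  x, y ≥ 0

max z = 5x + 7y

s.t.
  3x + 5y + s1 = 27
  2x + 4y + s2 = 29
  3x + 3y + s3 = 21
  x, y, s1, s2, s3 ≥ 0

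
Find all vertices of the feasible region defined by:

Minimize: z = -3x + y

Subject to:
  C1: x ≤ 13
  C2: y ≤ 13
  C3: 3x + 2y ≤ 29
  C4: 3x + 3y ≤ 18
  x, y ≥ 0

(0, 0), (6, 0), (0, 6)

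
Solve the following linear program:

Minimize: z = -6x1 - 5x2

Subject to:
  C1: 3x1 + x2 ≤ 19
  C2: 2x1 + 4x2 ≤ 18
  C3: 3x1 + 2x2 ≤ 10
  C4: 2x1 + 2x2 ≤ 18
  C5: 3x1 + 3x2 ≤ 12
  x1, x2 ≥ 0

Evaluate the objective at each vertex of the feasible region:
  z(0, 0) = 0
  z(3.333, 0) = -20
  z(2, 2) = -22  ←
  z(0, 4) = -20
The minimum is at x1 = 2, x2 = 2.

x1 = 2, x2 = 2, z = -22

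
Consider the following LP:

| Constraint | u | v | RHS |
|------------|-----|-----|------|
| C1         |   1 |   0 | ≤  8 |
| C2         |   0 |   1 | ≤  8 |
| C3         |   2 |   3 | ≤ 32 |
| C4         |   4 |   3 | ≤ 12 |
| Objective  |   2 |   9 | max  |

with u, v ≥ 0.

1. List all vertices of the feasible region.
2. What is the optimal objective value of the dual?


1. (0, 0), (3, 0), (0, 4)
2. 36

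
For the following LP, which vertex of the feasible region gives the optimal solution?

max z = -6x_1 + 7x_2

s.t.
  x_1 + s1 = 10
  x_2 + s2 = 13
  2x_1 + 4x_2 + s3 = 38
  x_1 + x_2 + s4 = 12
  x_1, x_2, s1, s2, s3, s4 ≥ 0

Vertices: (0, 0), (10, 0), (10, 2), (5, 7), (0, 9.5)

Evaluate the objective at each vertex of the feasible region:
  z(0, 0) = 0
  z(10, 0) = -60
  z(10, 2) = -46
  z(5, 7) = 19
  z(0, 9.5) = 66.5  ←
The maximum is at x_1 = 0, x_2 = 9.5.

(0, 9.5)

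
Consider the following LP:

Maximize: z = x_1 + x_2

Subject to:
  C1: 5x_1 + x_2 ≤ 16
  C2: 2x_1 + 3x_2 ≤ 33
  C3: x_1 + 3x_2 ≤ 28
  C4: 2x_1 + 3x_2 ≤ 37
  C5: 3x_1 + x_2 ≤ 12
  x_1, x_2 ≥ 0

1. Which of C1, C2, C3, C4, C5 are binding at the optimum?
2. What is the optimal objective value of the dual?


1. C3, C5
2. 10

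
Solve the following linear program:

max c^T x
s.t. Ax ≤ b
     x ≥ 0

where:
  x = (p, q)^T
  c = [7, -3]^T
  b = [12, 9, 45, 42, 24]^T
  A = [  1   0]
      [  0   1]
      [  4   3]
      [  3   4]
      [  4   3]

Evaluate the objective at each vertex of the feasible region:
  z(0, 0) = 0
  z(6, 0) = 42  ←
  z(0, 8) = -24
The maximum is at p = 6, q = 0.

p = 6, q = 0, z = 42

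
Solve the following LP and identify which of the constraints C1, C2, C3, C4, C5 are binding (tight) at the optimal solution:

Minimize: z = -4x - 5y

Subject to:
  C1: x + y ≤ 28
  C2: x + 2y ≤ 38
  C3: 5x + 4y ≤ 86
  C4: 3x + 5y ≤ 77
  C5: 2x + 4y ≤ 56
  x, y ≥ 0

At x = 10, y = 9, compute slack b - a·x for each constraint:
  C1: 28 − 19 = 9  (slack)
  C2: 38 − 28 = 10  (slack)
  C3: 86 − 86 = 0  (binding)
  C4: 77 − 75 = 2  (slack)
  C5: 56 − 56 = 0  (binding)

Optimal: x = 10, y = 9
Binding: C3, C5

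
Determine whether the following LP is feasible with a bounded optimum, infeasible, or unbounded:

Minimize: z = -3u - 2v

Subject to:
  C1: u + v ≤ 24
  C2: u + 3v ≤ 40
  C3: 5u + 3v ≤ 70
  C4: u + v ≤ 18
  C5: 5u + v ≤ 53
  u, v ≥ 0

Feasible with a bounded optimal solution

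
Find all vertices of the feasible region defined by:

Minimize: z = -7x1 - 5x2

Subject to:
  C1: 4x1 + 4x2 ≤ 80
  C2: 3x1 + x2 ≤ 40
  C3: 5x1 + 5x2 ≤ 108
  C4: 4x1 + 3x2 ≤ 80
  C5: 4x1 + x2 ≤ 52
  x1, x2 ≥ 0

(0, 0), (13, 0), (12, 4), (10, 10), (0, 20)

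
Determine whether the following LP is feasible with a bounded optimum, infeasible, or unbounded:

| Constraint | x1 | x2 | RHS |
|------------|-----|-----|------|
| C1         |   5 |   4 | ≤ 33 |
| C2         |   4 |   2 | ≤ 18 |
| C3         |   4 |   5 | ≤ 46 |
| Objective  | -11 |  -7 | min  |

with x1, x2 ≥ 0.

Feasible with a bounded optimal solution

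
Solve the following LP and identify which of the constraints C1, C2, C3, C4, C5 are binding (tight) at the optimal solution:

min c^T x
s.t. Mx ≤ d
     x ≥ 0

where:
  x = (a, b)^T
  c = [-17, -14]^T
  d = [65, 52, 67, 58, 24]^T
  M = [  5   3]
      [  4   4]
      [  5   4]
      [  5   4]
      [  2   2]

At a = 10, b = 2, compute slack b - a·x for each constraint:
  C1: 65 − 56 = 9  (slack)
  C2: 52 − 48 = 4  (slack)
  C3: 67 − 58 = 9  (slack)
  C4: 58 − 58 = 0  (binding)
  C5: 24 − 24 = 0  (binding)

Optimal: a = 10, b = 2
Binding: C4, C5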